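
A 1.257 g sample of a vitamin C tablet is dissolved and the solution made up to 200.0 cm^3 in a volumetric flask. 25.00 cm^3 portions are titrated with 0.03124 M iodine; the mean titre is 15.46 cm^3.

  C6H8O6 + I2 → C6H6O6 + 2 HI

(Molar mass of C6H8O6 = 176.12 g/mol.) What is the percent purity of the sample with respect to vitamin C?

54.14 %

n(I2) per titration = 0.01546 × 0.03124 = 4.830 × 10^-4 mol
n(C6H8O6) in each aliquot = 4.830 × 10^-4 mol (1:1 ratio)
n(C6H8O6) in the whole flask = 4.830 × 10^-4 × 200.0/25.00 = 3.864 × 10^-3 mol
mass of C6H8O6 = 3.864 × 10^-3 × 176.12 = 0.6805 g
% C6H8O6 = 0.6805 / 1.257 × 100 = 54.14 %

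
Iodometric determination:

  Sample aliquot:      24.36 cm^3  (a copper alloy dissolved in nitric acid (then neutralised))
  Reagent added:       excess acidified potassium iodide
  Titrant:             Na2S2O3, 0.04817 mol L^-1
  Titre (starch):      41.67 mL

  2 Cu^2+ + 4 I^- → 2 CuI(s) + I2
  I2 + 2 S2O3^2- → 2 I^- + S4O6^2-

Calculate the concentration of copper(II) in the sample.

n(S2O3^2-) = 0.04167 × 0.04817 = 2.007 × 10^-3 mol
n(I2) = n(S2O3^2-)/2 = 1.004 × 10^-3 mol
From the 2:1 ratio, n(Cu2+) in the aliquot = 2/1 × 1.004 × 10^-3 = 2.007 × 10^-3 mol
[Cu2+] = 2.007 × 10^-3 / 0.02436 = 0.08240 mol/L

0.08240 mol/L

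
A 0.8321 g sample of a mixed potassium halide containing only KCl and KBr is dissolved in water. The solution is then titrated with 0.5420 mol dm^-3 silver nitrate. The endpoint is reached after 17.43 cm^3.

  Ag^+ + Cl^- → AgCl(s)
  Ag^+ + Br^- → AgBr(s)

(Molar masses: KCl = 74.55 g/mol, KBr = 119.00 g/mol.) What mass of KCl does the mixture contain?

n(AgNO3) = 0.01743 × 0.5420 = 9.447 × 10^-3 mol
Let x = n(KCl), y = n(KBr).
Titrant: 1x + 1y = 9.447 × 10^-3;  mass: 74.55x + 119.00y = 0.8321
Solving, x = 6.571 × 10^-3 mol, y = 2.876 × 10^-3 mol
mass of KCl = 6.571 × 10^-3 × 74.55 = 0.4899 g

0.4899 g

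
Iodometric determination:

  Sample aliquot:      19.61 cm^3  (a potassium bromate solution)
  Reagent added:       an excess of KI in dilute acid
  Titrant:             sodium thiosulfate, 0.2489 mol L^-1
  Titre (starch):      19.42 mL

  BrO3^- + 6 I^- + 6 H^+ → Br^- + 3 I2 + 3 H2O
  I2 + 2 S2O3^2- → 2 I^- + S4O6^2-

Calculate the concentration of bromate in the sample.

n(S2O3^2-) = 0.01942 × 0.2489 = 4.834 × 10^-3 mol
n(I2) = n(S2O3^2-)/2 = 2.417 × 10^-3 mol
From the 1:3 ratio, n(BrO3^-) in the aliquot = 1/3 × 2.417 × 10^-3 = 8.056 × 10^-4 mol
[BrO3^-] = 8.056 × 10^-4 / 0.01961 = 0.04108 mol/L

0.04108 mol/L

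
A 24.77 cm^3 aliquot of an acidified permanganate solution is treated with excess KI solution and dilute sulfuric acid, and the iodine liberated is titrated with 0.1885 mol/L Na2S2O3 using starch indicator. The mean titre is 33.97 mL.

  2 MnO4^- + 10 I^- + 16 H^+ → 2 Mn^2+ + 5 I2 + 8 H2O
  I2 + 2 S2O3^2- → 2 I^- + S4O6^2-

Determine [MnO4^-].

n(S2O3^2-) = 0.03397 × 0.1885 = 6.403 × 10^-3 mol
n(I2) = n(S2O3^2-)/2 = 3.202 × 10^-3 mol
From the 2:5 ratio, n(MnO4^-) in the aliquot = 2/5 × 3.202 × 10^-3 = 1.281 × 10^-3 mol
[MnO4^-] = 1.281 × 10^-3 / 0.02477 = 0.05170 mol/L

0.05170 mol/L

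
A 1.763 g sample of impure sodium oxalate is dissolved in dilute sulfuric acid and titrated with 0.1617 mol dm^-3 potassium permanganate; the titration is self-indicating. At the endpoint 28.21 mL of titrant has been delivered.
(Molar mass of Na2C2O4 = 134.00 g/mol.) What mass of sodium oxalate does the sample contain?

2 MnO4^- + 5 C2O4^2- + 16 H^+ → 2 Mn^2+ + 10 CO2 + 8 H2O
n(KMnO4) = 0.02821 L × 0.1617 mol/L = 4.562 × 10^-3 mol
From the 5:2 ratio, n(Na2C2O4) = 5/2 × 4.562 × 10^-3 = 0.01140 mol
mass of Na2C2O4 = 0.01140 × 134.00 g/mol = 1.528 g

1.528 g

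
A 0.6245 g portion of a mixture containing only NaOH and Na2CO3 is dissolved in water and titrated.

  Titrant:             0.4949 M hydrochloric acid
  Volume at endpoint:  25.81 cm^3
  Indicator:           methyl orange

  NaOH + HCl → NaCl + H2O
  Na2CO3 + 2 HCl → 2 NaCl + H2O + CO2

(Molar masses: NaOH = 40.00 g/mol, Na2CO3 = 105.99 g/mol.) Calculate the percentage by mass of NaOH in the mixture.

25.84 %

n(HCl) = 0.02581 × 0.4949 = 0.01277 mol
Let x = n(NaOH), y = n(Na2CO3).
Titrant: 1x + 2y = 0.01277;  mass: 40.00x + 105.99y = 0.6245
Solving, x = 4.034 × 10^-3 mol, y = 4.370 × 10^-3 mol
mass of NaOH = 4.034 × 10^-3 × 40.00 = 0.1614 g
% NaOH = 0.1614 / 0.6245 × 100 = 25.84 %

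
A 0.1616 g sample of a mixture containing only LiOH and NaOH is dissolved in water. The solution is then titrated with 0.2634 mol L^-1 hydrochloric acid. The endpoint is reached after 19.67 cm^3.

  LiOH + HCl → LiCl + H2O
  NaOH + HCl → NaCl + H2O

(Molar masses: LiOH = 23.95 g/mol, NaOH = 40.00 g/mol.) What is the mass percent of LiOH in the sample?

42.15 %

n(HCl) = 0.01967 × 0.2634 = 5.181 × 10^-3 mol
Let x = n(LiOH), y = n(NaOH).
Titrant: 1x + 1y = 5.181 × 10^-3;  mass: 23.95x + 40.00y = 0.1616
Solving, x = 2.844 × 10^-3 mol, y = 2.337 × 10^-3 mol
mass of LiOH = 2.844 × 10^-3 × 23.95 = 0.06811 g
% LiOH = 0.06811 / 0.1616 × 100 = 42.15 %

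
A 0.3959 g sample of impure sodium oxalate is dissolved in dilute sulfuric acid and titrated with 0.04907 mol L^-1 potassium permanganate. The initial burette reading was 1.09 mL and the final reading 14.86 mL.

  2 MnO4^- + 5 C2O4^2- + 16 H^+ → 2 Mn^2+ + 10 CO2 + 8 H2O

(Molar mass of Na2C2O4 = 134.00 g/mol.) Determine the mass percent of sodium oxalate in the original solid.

n(KMnO4) = 0.01377 L × 0.04907 mol/L = 6.757 × 10^-4 mol
From the 5:2 ratio, n(Na2C2O4) = 5/2 × 6.757 × 10^-4 = 1.689 × 10^-3 mol
mass of Na2C2O4 = 1.689 × 10^-3 × 134.00 g/mol = 0.2264 g
% Na2C2O4 = 0.2264 / 0.3959 × 100 = 57.18 %

57.18 %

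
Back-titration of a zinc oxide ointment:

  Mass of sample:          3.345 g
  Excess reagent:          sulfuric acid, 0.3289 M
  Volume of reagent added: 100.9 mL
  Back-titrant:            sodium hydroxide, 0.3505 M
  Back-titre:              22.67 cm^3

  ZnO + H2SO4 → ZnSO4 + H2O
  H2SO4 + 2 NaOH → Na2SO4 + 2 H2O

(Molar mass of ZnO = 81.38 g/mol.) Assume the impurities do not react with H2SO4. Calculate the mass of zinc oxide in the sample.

n(H2SO4) added = 0.1009 × 0.3289 = 0.03319 mol
n(NaOH) used in back-titration = 0.02267 × 0.3505 = 7.946 × 10^-3 mol
From the 1:2 ratio, n(H2SO4) left over = 1/2 × 7.946 × 10^-3 = 3.973 × 10^-3 mol
n(H2SO4) consumed by analyte = 0.03319 − 3.973 × 10^-3 = 0.02921 mol
n(ZnO) = 0.02921 mol (1:1 ratio)
mass of ZnO = 0.02921 × 81.38 = 2.377 g

2.377 g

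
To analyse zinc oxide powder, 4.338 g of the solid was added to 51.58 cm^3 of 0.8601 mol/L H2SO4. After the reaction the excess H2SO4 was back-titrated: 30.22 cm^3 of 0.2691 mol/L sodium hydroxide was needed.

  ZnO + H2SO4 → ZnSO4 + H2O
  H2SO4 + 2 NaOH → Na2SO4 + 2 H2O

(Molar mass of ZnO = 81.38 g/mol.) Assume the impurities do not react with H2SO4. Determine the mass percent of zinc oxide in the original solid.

n(H2SO4) added = 0.05158 × 0.8601 = 0.04436 mol
n(NaOH) used in back-titration = 0.03022 × 0.2691 = 8.132 × 10^-3 mol
From the 1:2 ratio, n(H2SO4) left over = 1/2 × 8.132 × 10^-3 = 4.066 × 10^-3 mol
n(H2SO4) consumed by analyte = 0.04436 − 4.066 × 10^-3 = 0.04030 mol
n(ZnO) = 0.04030 mol (1:1 ratio)
mass of ZnO = 0.04030 × 81.38 = 3.279 g
% ZnO = 3.279 / 4.338 × 100 = 75.60 %

75.60 %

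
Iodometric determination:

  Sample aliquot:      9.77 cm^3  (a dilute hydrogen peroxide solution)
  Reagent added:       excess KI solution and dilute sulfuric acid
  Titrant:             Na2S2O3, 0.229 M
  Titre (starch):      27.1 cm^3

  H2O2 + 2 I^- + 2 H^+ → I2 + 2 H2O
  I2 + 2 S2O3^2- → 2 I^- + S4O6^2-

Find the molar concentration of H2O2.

0.318 M

n(S2O3^2-) = 0.0271 × 0.229 = 6.21 × 10^-3 mol
n(I2) = n(S2O3^2-)/2 = 3.10 × 10^-3 mol
n(H2O2) in the aliquot = 3.10 × 10^-3 mol (1:1 ratio)
[H2O2] = 3.10 × 10^-3 / 0.00977 = 0.318 mol/L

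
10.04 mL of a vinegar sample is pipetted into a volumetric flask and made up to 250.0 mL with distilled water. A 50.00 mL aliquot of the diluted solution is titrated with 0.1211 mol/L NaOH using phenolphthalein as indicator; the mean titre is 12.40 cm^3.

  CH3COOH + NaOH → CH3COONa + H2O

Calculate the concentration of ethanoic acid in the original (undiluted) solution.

0.7478 mol/L

n(NaOH) = 0.01240 × 0.1211 = 1.502 × 10^-3 mol
n(CH3COOH) in the aliquot = 1.502 × 10^-3 mol (1:1 ratio)
[CH3COOH]_dilute = 1.502 × 10^-3 / 0.05000 = 0.03003 mol/L
Dilution factor = 250.0 / 10.04 = 24.90
[CH3COOH]_stock = 0.03003 × 24.90 = 0.7478 mol/L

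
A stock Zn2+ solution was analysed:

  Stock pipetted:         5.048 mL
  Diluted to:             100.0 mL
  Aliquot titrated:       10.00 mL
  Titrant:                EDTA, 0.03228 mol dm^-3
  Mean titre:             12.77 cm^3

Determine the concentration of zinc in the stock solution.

Zn^2+ + EDTA^4- → [Zn(EDTA)]^2-
n(EDTA) = 0.01277 × 0.03228 = 4.122 × 10^-4 mol
n(Zn2+) in the aliquot = 4.122 × 10^-4 mol (1:1 ratio)
[Zn2+]_dilute = 4.122 × 10^-4 / 0.01000 = 0.04122 mol/L
Dilution factor = 100.0 / 5.048 = 19.81
[Zn2+]_stock = 0.04122 × 19.81 = 0.8166 mol/L

0.8166 mol/L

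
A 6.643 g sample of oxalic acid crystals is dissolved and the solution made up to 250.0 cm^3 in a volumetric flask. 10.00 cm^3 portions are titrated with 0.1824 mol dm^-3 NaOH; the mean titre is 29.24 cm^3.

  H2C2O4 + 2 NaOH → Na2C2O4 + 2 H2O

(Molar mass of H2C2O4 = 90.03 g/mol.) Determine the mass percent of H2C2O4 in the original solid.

n(NaOH) per titration = 0.02924 × 0.1824 = 5.333 × 10^-3 mol
From the 1:2 ratio, n(H2C2O4) in each aliquot = 1/2 × 5.333 × 10^-3 = 2.667 × 10^-3 mol
n(H2C2O4) in the whole flask = 2.667 × 10^-3 × 250.0/10.00 = 0.06667 mol
mass of H2C2O4 = 0.06667 × 90.03 = 6.002 g
% H2C2O4 = 6.002 / 6.643 × 100 = 90.35 %

90.35 %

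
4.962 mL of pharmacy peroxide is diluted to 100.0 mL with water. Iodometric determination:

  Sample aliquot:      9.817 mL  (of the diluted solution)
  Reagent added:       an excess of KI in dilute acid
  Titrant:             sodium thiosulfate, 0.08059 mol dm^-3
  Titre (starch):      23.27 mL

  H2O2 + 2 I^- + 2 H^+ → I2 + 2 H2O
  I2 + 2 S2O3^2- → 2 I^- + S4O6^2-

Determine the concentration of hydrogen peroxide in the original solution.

1.925 mol/L

n(S2O3^2-) = 0.02327 × 0.08059 = 1.875 × 10^-3 mol
n(I2) = n(S2O3^2-)/2 = 9.377 × 10^-4 mol
n(H2O2) in the aliquot = 9.377 × 10^-4 mol (1:1 ratio)
[H2O2]_dilute = 9.377 × 10^-4 / 0.009817 = 0.09551 mol/L
[H2O2]_original = 0.09551 × 100.0/4.962 = 1.925 mol/L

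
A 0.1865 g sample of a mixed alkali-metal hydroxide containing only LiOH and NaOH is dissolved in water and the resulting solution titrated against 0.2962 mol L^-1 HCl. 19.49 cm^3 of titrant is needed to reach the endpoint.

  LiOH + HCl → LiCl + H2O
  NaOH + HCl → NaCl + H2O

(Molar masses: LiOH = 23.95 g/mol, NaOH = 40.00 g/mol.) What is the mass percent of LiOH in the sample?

35.54 %

n(HCl) = 0.01949 × 0.2962 = 5.773 × 10^-3 mol
Let x = n(LiOH), y = n(NaOH).
Titrant: 1x + 1y = 5.773 × 10^-3;  mass: 23.95x + 40.00y = 0.1865
Solving, x = 2.767 × 10^-3 mol, y = 3.005 × 10^-3 mol
mass of LiOH = 2.767 × 10^-3 × 23.95 = 0.06628 g
% LiOH = 0.06628 / 0.1865 × 100 = 35.54 %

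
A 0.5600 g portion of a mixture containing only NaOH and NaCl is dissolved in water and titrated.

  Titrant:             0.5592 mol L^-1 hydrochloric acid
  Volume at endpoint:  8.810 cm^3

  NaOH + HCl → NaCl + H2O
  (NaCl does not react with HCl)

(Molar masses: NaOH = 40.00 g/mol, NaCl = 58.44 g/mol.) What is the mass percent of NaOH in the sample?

35.19 %

n(HCl) = 0.008810 × 0.5592 = 4.927 × 10^-3 mol
Let x = n(NaOH), y = n(NaCl).
Titrant: 1x = 4.927 × 10^-3;  mass: 40.00x + 58.44y = 0.5600
Solving, x = 4.927 × 10^-3 mol, y = 6.210 × 10^-3 mol
mass of NaOH = 4.927 × 10^-3 × 40.00 = 0.1971 g
% NaOH = 0.1971 / 0.5600 × 100 = 35.19 %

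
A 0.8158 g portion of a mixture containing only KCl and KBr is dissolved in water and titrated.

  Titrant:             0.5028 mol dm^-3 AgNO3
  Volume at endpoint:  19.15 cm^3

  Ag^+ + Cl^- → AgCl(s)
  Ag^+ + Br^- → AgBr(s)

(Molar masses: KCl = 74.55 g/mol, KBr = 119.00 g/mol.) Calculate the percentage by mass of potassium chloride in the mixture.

67.84 %

n(AgNO3) = 0.01915 × 0.5028 = 9.629 × 10^-3 mol
Let x = n(KCl), y = n(KBr).
Titrant: 1x + 1y = 9.629 × 10^-3;  mass: 74.55x + 119.00y = 0.8158
Solving, x = 7.424 × 10^-3 mol, y = 2.204 × 10^-3 mol
mass of KCl = 7.424 × 10^-3 × 74.55 = 0.5535 g
% KCl = 0.5535 / 0.8158 × 100 = 67.84 %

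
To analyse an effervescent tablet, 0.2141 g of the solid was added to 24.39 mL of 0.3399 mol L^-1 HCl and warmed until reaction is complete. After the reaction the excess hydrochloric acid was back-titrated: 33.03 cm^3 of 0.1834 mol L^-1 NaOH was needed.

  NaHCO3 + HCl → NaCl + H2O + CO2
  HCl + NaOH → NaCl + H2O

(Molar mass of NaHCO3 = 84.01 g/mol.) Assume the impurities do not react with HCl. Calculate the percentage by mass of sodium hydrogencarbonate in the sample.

87.60 %

n(HCl) added = 0.02439 × 0.3399 = 8.290 × 10^-3 mol
n(NaOH) used in back-titration = 0.03303 × 0.1834 = 6.058 × 10^-3 mol
n(HCl) left over = 6.058 × 10^-3 mol (1:1 ratio)
n(HCl) consumed by analyte = 8.290 × 10^-3 − 6.058 × 10^-3 = 2.232 × 10^-3 mol
n(NaHCO3) = 2.232 × 10^-3 mol (1:1 ratio)
mass of NaHCO3 = 2.232 × 10^-3 × 84.01 = 0.1875 g
% NaHCO3 = 0.1875 / 0.2141 × 100 = 87.60 %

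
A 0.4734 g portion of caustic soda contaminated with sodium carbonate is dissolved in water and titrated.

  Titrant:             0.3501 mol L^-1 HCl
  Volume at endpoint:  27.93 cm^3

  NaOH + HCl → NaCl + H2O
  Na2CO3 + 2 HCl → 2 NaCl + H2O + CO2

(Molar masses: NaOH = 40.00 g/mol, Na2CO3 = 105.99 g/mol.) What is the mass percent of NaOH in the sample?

n(HCl) = 0.02793 × 0.3501 = 9.778 × 10^-3 mol
Let x = n(NaOH), y = n(Na2CO3).
Titrant: 1x + 2y = 9.778 × 10^-3;  mass: 40.00x + 105.99y = 0.4734
Solving, x = 3.448 × 10^-3 mol, y = 3.165 × 10^-3 mol
mass of NaOH = 3.448 × 10^-3 × 40.00 = 0.1379 g
% NaOH = 0.1379 / 0.4734 × 100 = 29.13 %

29.13 %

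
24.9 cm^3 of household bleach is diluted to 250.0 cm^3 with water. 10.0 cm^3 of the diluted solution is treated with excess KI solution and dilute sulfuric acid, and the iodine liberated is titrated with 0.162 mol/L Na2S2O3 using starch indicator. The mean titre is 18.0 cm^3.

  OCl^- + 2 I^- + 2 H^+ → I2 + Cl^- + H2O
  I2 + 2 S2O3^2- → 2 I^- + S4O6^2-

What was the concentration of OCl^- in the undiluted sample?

1.46 mol/L

n(S2O3^2-) = 0.0180 × 0.162 = 2.92 × 10^-3 mol
n(I2) = n(S2O3^2-)/2 = 1.46 × 10^-3 mol
n(OCl^-) in the aliquot = 1.46 × 10^-3 mol (1:1 ratio)
[OCl^-]_dilute = 1.46 × 10^-3 / 0.0100 = 0.146 mol/L
[OCl^-]_original = 0.146 × 250.0/24.9 = 1.46 mol/L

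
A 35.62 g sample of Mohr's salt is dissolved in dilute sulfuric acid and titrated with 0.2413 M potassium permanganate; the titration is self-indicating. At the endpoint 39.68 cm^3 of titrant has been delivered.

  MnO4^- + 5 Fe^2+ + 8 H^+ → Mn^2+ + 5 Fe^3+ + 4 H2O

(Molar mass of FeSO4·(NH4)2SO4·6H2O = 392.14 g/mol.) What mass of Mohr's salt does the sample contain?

18.77 g

n(KMnO4) = 0.03968 L × 0.2413 mol/L = 9.575 × 10^-3 mol
From the 5:1 ratio, n(FeSO4·(NH4)2SO4·6H2O) = 5/1 × 9.575 × 10^-3 = 0.04787 mol
mass of FeSO4·(NH4)2SO4·6H2O = 0.04787 × 392.14 g/mol = 18.77 g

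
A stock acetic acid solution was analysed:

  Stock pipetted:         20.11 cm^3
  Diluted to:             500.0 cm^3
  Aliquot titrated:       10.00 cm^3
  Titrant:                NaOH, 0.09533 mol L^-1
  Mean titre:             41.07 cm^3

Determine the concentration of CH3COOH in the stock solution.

CH3COOH + NaOH → CH3COONa + H2O
n(NaOH) = 0.04107 × 0.09533 = 3.915 × 10^-3 mol
n(CH3COOH) in the aliquot = 3.915 × 10^-3 mol (1:1 ratio)
[CH3COOH]_dilute = 3.915 × 10^-3 / 0.01000 = 0.3915 mol/L
Dilution factor = 500.0 / 20.11 = 24.86
[CH3COOH]_stock = 0.3915 × 24.86 = 9.734 mol/L

9.734 mol/L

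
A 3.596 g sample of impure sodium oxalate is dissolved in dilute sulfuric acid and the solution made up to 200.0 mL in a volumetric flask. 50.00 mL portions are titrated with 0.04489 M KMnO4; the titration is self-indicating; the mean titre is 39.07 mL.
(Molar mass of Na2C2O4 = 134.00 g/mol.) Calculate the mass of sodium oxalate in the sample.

2 MnO4^- + 5 C2O4^2- + 16 H^+ → 2 Mn^2+ + 10 CO2 + 8 H2O
n(KMnO4) per titration = 0.03907 × 0.04489 = 1.754 × 10^-3 mol
From the 5:2 ratio, n(Na2C2O4) in each aliquot = 5/2 × 1.754 × 10^-3 = 4.385 × 10^-3 mol
n(Na2C2O4) in the whole flask = 4.385 × 10^-3 × 200.0/50.00 = 0.01754 mol
mass of Na2C2O4 = 0.01754 × 134.00 = 2.350 g

2.350 g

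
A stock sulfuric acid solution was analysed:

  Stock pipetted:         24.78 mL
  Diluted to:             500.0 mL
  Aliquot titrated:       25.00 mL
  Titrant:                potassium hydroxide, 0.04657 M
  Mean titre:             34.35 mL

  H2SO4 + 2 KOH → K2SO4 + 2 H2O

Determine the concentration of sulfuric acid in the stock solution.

n(KOH) = 0.03435 × 0.04657 = 1.600 × 10^-3 mol
From the 1:2 ratio, n(H2SO4) in the aliquot = 1/2 × 1.600 × 10^-3 = 7.998 × 10^-4 mol
[H2SO4]_dilute = 7.998 × 10^-4 / 0.02500 = 0.03199 mol/L
Dilution factor = 500.0 / 24.78 = 20.18
[H2SO4]_stock = 0.03199 × 20.18 = 0.6456 mol/L

0.6456 M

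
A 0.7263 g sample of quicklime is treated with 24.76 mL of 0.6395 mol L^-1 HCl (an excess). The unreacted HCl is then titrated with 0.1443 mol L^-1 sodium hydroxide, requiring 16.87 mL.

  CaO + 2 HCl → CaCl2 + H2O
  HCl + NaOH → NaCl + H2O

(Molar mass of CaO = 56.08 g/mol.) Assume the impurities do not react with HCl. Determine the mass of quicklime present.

n(HCl) added = 0.02476 × 0.6395 = 0.01583 mol
n(NaOH) used in back-titration = 0.01687 × 0.1443 = 2.434 × 10^-3 mol
n(HCl) left over = 2.434 × 10^-3 mol (1:1 ratio)
n(HCl) consumed by analyte = 0.01583 − 2.434 × 10^-3 = 0.01340 mol
From the 1:2 ratio, n(CaO) = 1/2 × 0.01340 = 6.700 × 10^-3 mol
mass of CaO = 6.700 × 10^-3 × 56.08 = 0.3757 g

0.3757 g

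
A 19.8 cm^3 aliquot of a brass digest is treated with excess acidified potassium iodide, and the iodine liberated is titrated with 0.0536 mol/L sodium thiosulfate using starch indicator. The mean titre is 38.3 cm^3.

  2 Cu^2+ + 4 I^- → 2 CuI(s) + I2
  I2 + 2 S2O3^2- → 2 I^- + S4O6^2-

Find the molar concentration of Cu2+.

0.104 mol/L

n(S2O3^2-) = 0.0383 × 0.0536 = 2.05 × 10^-3 mol
n(I2) = n(S2O3^2-)/2 = 1.03 × 10^-3 mol
From the 2:1 ratio, n(Cu2+) in the aliquot = 2/1 × 1.03 × 10^-3 = 2.05 × 10^-3 mol
[Cu2+] = 2.05 × 10^-3 / 0.0198 = 0.104 mol/L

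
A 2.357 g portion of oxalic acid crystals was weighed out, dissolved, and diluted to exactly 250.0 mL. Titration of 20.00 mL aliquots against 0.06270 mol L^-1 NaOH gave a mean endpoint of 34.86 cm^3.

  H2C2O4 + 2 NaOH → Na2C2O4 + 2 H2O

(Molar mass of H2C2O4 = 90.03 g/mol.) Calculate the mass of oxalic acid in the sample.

n(NaOH) per titration = 0.03486 × 0.06270 = 2.186 × 10^-3 mol
From the 1:2 ratio, n(H2C2O4) in each aliquot = 1/2 × 2.186 × 10^-3 = 1.093 × 10^-3 mol
n(H2C2O4) in the whole flask = 1.093 × 10^-3 × 250.0/20.00 = 0.01366 mol
mass of H2C2O4 = 0.01366 × 90.03 = 1.230 g

1.230 g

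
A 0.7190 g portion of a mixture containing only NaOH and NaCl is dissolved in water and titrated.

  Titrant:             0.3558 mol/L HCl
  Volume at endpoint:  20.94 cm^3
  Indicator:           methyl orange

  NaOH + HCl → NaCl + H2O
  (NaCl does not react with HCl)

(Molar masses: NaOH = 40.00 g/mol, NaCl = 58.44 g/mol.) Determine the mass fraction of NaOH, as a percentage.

n(HCl) = 0.02094 × 0.3558 = 7.450 × 10^-3 mol
Let x = n(NaOH), y = n(NaCl).
Titrant: 1x = 7.450 × 10^-3;  mass: 40.00x + 58.44y = 0.7190
Solving, x = 7.450 × 10^-3 mol, y = 7.204 × 10^-3 mol
mass of NaOH = 7.450 × 10^-3 × 40.00 = 0.2980 g
% NaOH = 0.2980 / 0.7190 × 100 = 41.45 %

41.45 %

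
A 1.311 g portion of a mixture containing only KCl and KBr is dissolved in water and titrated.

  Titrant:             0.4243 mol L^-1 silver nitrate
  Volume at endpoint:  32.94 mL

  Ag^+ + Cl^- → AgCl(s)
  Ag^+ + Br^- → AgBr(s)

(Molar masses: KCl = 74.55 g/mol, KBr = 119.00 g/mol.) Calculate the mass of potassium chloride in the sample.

n(AgNO3) = 0.03294 × 0.4243 = 0.01398 mol
Let x = n(KCl), y = n(KBr).
Titrant: 1x + 1y = 0.01398;  mass: 74.55x + 119.00y = 1.311
Solving, x = 7.923 × 10^-3 mol, y = 6.053 × 10^-3 mol
mass of KCl = 7.923 × 10^-3 × 74.55 = 0.5907 g

0.5907 g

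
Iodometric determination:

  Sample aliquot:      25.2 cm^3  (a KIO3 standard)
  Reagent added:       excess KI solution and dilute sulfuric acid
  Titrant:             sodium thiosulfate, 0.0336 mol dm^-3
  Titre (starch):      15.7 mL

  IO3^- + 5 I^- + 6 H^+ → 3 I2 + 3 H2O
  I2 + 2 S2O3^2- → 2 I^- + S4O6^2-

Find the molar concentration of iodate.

0.00349 mol/L

n(S2O3^2-) = 0.0157 × 0.0336 = 5.28 × 10^-4 mol
n(I2) = n(S2O3^2-)/2 = 2.64 × 10^-4 mol
From the 1:3 ratio, n(IO3^-) in the aliquot = 1/3 × 2.64 × 10^-4 = 8.79 × 10^-5 mol
[IO3^-] = 8.79 × 10^-5 / 0.0252 = 0.00349 mol/L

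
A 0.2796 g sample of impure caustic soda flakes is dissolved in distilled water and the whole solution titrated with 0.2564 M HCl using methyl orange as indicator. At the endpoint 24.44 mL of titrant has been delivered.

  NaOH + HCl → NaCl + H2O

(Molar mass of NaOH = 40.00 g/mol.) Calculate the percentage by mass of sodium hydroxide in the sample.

89.65 %

n(HCl) = 0.02444 L × 0.2564 mol/L = 6.266 × 10^-3 mol
n(NaOH) = 6.266 × 10^-3 mol (1:1 ratio)
mass of NaOH = 6.266 × 10^-3 × 40.00 g/mol = 0.2507 g
% NaOH = 0.2507 / 0.2796 × 100 = 89.65 %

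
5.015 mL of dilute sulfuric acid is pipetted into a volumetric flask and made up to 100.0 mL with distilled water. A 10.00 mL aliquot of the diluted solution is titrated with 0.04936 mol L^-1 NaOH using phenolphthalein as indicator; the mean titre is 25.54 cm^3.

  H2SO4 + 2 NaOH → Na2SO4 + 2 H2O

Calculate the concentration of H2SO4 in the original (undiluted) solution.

n(NaOH) = 0.02554 × 0.04936 = 1.261 × 10^-3 mol
From the 1:2 ratio, n(H2SO4) in the aliquot = 1/2 × 1.261 × 10^-3 = 6.303 × 10^-4 mol
[H2SO4]_dilute = 6.303 × 10^-4 / 0.01000 = 0.06303 mol/L
Dilution factor = 100.0 / 5.015 = 19.94
[H2SO4]_stock = 0.06303 × 19.94 = 1.257 mol/L

1.257 mol/L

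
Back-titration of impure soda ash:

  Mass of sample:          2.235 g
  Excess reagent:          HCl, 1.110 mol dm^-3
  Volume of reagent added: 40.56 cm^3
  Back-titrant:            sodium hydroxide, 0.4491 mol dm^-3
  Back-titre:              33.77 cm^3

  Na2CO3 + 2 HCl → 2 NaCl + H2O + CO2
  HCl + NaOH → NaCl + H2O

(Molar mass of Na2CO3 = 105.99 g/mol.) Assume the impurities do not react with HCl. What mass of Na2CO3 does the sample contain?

1.582 g

n(HCl) added = 0.04056 × 1.110 = 0.04502 mol
n(NaOH) used in back-titration = 0.03377 × 0.4491 = 0.01517 mol
n(HCl) left over = 0.01517 mol (1:1 ratio)
n(HCl) consumed by analyte = 0.04502 − 0.01517 = 0.02986 mol
From the 1:2 ratio, n(Na2CO3) = 1/2 × 0.02986 = 0.01493 mol
mass of Na2CO3 = 0.01493 × 105.99 = 1.582 g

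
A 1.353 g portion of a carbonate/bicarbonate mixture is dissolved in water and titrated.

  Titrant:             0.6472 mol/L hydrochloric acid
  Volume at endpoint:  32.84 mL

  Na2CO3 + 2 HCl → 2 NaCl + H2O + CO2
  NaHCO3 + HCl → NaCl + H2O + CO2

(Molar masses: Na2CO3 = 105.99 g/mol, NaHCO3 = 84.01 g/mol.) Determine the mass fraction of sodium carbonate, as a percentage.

n(HCl) = 0.03284 × 0.6472 = 0.02125 mol
Let x = n(Na2CO3), y = n(NaHCO3).
Titrant: 2x + 1y = 0.02125;  mass: 105.99x + 84.01y = 1.353
Solving, x = 6.973 × 10^-3 mol, y = 7.307 × 10^-3 mol
mass of Na2CO3 = 6.973 × 10^-3 × 105.99 = 0.7391 g
% Na2CO3 = 0.7391 / 1.353 × 100 = 54.63 %

54.63 %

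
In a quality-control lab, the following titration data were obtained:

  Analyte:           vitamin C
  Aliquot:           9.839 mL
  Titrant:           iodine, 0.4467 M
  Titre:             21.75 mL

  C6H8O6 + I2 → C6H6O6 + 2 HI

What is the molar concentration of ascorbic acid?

0.9875 M

n(I2) = 0.02175 L × 0.4467 mol/L = 9.716 × 10^-3 mol
n(C6H8O6) = 9.716 × 10^-3 mol (1:1 mole ratio)
[C6H8O6] = 9.716 × 10^-3 mol / 0.009839 L = 0.9875 mol/L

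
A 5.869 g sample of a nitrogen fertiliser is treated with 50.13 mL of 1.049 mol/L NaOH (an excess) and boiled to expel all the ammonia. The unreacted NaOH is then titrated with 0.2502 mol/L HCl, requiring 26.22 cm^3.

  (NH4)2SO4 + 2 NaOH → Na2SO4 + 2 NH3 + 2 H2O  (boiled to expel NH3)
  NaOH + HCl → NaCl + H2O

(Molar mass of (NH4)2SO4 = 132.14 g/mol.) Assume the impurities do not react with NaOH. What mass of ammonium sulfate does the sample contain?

n(NaOH) added = 0.05013 × 1.049 = 0.05259 mol
n(HCl) used in back-titration = 0.02622 × 0.2502 = 6.560 × 10^-3 mol
n(NaOH) left over = 6.560 × 10^-3 mol (1:1 ratio)
n(NaOH) consumed by analyte = 0.05259 − 6.560 × 10^-3 = 0.04603 mol
From the 1:2 ratio, n((NH4)2SO4) = 1/2 × 0.04603 = 0.02301 mol
mass of (NH4)2SO4 = 0.02301 × 132.14 = 3.041 g

3.041 g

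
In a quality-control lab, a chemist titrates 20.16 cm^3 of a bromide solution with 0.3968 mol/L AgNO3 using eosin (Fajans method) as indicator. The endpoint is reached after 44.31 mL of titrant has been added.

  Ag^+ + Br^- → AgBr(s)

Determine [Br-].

0.8721 mol/L

n(AgNO3) = 0.04431 L × 0.3968 mol/L = 0.01758 mol
n(Br-) = 0.01758 mol (1:1 mole ratio)
[Br-] = 0.01758 mol / 0.02016 L = 0.8721 mol/L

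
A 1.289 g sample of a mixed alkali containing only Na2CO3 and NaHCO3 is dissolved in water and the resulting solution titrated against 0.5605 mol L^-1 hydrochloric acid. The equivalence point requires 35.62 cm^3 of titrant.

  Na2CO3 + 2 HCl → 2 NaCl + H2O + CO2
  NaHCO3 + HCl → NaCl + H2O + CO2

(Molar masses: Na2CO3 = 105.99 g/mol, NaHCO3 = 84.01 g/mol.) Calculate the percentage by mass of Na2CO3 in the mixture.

51.47 %

n(HCl) = 0.03562 × 0.5605 = 0.01997 mol
Let x = n(Na2CO3), y = n(NaHCO3).
Titrant: 2x + 1y = 0.01997;  mass: 105.99x + 84.01y = 1.289
Solving, x = 6.259 × 10^-3 mol, y = 7.447 × 10^-3 mol
mass of Na2CO3 = 6.259 × 10^-3 × 105.99 = 0.6634 g
% Na2CO3 = 0.6634 / 1.289 × 100 = 51.47 %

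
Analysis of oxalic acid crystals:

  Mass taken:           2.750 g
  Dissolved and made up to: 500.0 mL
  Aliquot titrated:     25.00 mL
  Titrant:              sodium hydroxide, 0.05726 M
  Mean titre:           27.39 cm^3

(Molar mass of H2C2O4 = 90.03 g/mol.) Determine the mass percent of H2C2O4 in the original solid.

H2C2O4 + 2 NaOH → Na2C2O4 + 2 H2O
n(NaOH) per titration = 0.02739 × 0.05726 = 1.568 × 10^-3 mol
From the 1:2 ratio, n(H2C2O4) in each aliquot = 1/2 × 1.568 × 10^-3 = 7.842 × 10^-4 mol
n(H2C2O4) in the whole flask = 7.842 × 10^-4 × 500.0/25.00 = 0.01568 mol
mass of H2C2O4 = 0.01568 × 90.03 = 1.412 g
% H2C2O4 = 1.412 / 2.750 × 100 = 51.34 %

51.34 %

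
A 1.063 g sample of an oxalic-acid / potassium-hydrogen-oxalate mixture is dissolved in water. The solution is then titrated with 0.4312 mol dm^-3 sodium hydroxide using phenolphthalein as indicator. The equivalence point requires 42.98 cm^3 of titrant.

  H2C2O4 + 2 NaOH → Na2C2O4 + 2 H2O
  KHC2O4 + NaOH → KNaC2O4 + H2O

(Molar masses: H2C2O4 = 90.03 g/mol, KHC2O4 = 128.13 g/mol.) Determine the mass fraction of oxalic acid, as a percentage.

66.83 %

n(NaOH) = 0.04298 × 0.4312 = 0.01853 mol
Let x = n(H2C2O4), y = n(KHC2O4).
Titrant: 2x + 1y = 0.01853;  mass: 90.03x + 128.13y = 1.063
Solving, x = 7.890 × 10^-3 mol, y = 2.752 × 10^-3 mol
mass of H2C2O4 = 7.890 × 10^-3 × 90.03 = 0.7104 g
% H2C2O4 = 0.7104 / 1.063 × 100 = 66.83 %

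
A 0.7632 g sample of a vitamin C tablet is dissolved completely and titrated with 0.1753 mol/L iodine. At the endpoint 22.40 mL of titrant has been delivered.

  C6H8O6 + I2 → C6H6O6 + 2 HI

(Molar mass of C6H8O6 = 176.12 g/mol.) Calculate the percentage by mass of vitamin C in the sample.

90.62 %

n(I2) = 0.02240 L × 0.1753 mol/L = 3.927 × 10^-3 mol
n(C6H8O6) = 3.927 × 10^-3 mol (1:1 ratio)
mass of C6H8O6 = 3.927 × 10^-3 × 176.12 g/mol = 0.6916 g
% C6H8O6 = 0.6916 / 0.7632 × 100 = 90.62 %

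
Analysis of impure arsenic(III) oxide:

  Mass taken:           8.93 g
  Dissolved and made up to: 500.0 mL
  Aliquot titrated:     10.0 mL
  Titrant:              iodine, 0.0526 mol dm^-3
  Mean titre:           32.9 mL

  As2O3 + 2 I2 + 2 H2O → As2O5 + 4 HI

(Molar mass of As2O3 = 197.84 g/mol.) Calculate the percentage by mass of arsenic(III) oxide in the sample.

95.8 %

n(I2) per titration = 0.0329 × 0.0526 = 1.73 × 10^-3 mol
From the 1:2 ratio, n(As2O3) in each aliquot = 1/2 × 1.73 × 10^-3 = 8.65 × 10^-4 mol
n(As2O3) in the whole flask = 8.65 × 10^-4 × 500.0/10.0 = 0.0433 mol
mass of As2O3 = 0.0433 × 197.84 = 8.56 g
% As2O3 = 8.56 / 8.93 × 100 = 95.8 %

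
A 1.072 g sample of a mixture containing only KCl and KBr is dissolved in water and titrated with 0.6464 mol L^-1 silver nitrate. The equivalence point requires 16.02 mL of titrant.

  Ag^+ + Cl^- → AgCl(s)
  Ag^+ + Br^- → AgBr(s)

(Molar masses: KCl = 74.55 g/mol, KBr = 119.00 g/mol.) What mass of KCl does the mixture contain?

n(AgNO3) = 0.01602 × 0.6464 = 0.01036 mol
Let x = n(KCl), y = n(KBr).
Titrant: 1x + 1y = 0.01036;  mass: 74.55x + 119.00y = 1.072
Solving, x = 3.606 × 10^-3 mol, y = 6.749 × 10^-3 mol
mass of KCl = 3.606 × 10^-3 × 74.55 = 0.2688 g

0.2688 g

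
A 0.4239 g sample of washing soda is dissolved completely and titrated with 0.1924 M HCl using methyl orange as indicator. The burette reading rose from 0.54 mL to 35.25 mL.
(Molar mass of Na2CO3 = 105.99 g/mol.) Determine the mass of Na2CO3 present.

Na2CO3 + 2 HCl → 2 NaCl + H2O + CO2
n(HCl) = 0.03471 L × 0.1924 mol/L = 6.678 × 10^-3 mol
From the 1:2 ratio, n(Na2CO3) = 1/2 × 6.678 × 10^-3 = 3.339 × 10^-3 mol
mass of Na2CO3 = 3.339 × 10^-3 × 105.99 g/mol = 0.3539 g

0.3539 g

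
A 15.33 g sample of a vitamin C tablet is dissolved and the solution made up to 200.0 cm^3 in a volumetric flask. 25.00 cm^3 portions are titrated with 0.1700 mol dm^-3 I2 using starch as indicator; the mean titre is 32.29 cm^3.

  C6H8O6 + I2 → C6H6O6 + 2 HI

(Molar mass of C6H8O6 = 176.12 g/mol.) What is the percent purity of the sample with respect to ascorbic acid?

50.45 %

n(I2) per titration = 0.03229 × 0.1700 = 5.489 × 10^-3 mol
n(C6H8O6) in each aliquot = 5.489 × 10^-3 mol (1:1 ratio)
n(C6H8O6) in the whole flask = 5.489 × 10^-3 × 200.0/25.00 = 0.04391 mol
mass of C6H8O6 = 0.04391 × 176.12 = 7.734 g
% C6H8O6 = 7.734 / 15.33 × 100 = 50.45 %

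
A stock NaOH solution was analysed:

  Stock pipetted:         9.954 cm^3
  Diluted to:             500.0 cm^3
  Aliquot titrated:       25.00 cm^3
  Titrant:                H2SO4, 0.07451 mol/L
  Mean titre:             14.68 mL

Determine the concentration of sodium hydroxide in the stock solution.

2 NaOH + H2SO4 → Na2SO4 + 2 H2O
n(H2SO4) = 0.01468 × 0.07451 = 1.094 × 10^-3 mol
From the 2:1 ratio, n(NaOH) in the aliquot = 2/1 × 1.094 × 10^-3 = 2.188 × 10^-3 mol
[NaOH]_dilute = 2.188 × 10^-3 / 0.02500 = 0.08750 mol/L
Dilution factor = 500.0 / 9.954 = 50.23
[NaOH]_stock = 0.08750 × 50.23 = 4.395 mol/L

4.395 mol/L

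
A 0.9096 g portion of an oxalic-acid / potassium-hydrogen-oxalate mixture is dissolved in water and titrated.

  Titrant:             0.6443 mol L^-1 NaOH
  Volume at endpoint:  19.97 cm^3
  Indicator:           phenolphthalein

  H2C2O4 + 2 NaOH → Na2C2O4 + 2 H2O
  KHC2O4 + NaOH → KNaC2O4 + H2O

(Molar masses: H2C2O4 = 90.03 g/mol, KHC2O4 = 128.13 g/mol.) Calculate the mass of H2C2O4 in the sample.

0.4002 g

n(NaOH) = 0.01997 × 0.6443 = 0.01287 mol
Let x = n(H2C2O4), y = n(KHC2O4).
Titrant: 2x + 1y = 0.01287;  mass: 90.03x + 128.13y = 0.9096
Solving, x = 4.446 × 10^-3 mol, y = 3.975 × 10^-3 mol
mass of H2C2O4 = 4.446 × 10^-3 × 90.03 = 0.4002 g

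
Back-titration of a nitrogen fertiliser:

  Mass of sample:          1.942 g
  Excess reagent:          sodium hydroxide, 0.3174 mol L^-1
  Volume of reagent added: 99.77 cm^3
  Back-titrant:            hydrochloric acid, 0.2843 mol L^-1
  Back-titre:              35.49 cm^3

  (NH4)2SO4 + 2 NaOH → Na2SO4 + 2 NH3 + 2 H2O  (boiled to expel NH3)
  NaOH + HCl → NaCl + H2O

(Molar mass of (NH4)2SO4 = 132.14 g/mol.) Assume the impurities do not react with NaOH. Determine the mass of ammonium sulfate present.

1.426 g

n(NaOH) added = 0.09977 × 0.3174 = 0.03167 mol
n(HCl) used in back-titration = 0.03549 × 0.2843 = 0.01009 mol
n(NaOH) left over = 0.01009 mol (1:1 ratio)
n(NaOH) consumed by analyte = 0.03167 − 0.01009 = 0.02158 mol
From the 1:2 ratio, n((NH4)2SO4) = 1/2 × 0.02158 = 0.01079 mol
mass of (NH4)2SO4 = 0.01079 × 132.14 = 1.426 g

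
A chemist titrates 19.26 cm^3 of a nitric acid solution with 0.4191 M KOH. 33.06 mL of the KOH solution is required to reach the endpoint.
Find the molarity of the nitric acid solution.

HNO3 + KOH → KNO3 + H2O
n(KOH) = 0.03306 L × 0.4191 mol/L = 0.01386 mol
n(HNO3) = 0.01386 mol (1:1 mole ratio)
[HNO3] = 0.01386 mol / 0.01926 L = 0.7194 mol/L

0.7194 M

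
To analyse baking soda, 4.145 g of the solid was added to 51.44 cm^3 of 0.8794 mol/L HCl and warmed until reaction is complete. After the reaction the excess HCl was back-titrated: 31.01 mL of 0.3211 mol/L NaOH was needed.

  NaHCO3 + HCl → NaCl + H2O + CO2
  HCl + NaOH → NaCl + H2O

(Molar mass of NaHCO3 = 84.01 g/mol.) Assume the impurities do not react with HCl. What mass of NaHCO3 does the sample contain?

2.964 g

n(HCl) added = 0.05144 × 0.8794 = 0.04524 mol
n(NaOH) used in back-titration = 0.03101 × 0.3211 = 9.957 × 10^-3 mol
n(HCl) left over = 9.957 × 10^-3 mol (1:1 ratio)
n(HCl) consumed by analyte = 0.04524 − 9.957 × 10^-3 = 0.03528 mol
n(NaHCO3) = 0.03528 mol (1:1 ratio)
mass of NaHCO3 = 0.03528 × 84.01 = 2.964 g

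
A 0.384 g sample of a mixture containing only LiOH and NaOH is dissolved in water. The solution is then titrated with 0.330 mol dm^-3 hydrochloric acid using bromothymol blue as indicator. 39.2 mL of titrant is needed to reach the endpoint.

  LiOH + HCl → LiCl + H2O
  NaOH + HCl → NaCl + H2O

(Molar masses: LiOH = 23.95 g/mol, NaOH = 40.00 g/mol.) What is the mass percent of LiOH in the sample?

n(HCl) = 0.0392 × 0.330 = 0.0129 mol
Let x = n(LiOH), y = n(NaOH).
Titrant: 1x + 1y = 0.0129;  mass: 23.95x + 40.00y = 0.384
Solving, x = 8.31 × 10^-3 mol, y = 4.62 × 10^-3 mol
mass of LiOH = 8.31 × 10^-3 × 23.95 = 0.199 g
% LiOH = 0.199 / 0.384 × 100 = 51.9 %

51.9 %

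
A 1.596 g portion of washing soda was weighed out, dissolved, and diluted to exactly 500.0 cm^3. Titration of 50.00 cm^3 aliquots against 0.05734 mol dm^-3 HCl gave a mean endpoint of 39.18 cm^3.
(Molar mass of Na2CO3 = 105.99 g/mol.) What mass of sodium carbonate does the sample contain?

1.191 g

Na2CO3 + 2 HCl → 2 NaCl + H2O + CO2
n(HCl) per titration = 0.03918 × 0.05734 = 2.247 × 10^-3 mol
From the 1:2 ratio, n(Na2CO3) in each aliquot = 1/2 × 2.247 × 10^-3 = 1.123 × 10^-3 mol
n(Na2CO3) in the whole flask = 1.123 × 10^-3 × 500.0/50.00 = 0.01123 mol
mass of Na2CO3 = 0.01123 × 105.99 = 1.191 g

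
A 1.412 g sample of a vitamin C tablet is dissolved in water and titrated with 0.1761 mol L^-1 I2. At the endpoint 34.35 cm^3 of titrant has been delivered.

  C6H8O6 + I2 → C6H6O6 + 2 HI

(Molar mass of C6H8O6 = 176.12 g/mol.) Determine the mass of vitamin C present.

1.065 g

n(I2) = 0.03435 L × 0.1761 mol/L = 6.049 × 10^-3 mol
n(C6H8O6) = 6.049 × 10^-3 mol (1:1 ratio)
mass of C6H8O6 = 6.049 × 10^-3 × 176.12 g/mol = 1.065 g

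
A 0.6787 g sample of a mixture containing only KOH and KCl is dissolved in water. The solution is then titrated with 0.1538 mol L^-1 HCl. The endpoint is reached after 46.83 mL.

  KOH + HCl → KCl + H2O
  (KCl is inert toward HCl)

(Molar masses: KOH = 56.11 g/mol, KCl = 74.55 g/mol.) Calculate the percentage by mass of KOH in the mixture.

n(HCl) = 0.04683 × 0.1538 = 7.202 × 10^-3 mol
Let x = n(KOH), y = n(KCl).
Titrant: 1x = 7.202 × 10^-3;  mass: 56.11x + 74.55y = 0.6787
Solving, x = 7.202 × 10^-3 mol, y = 3.683 × 10^-3 mol
mass of KOH = 7.202 × 10^-3 × 56.11 = 0.4041 g
% KOH = 0.4041 / 0.6787 × 100 = 59.54 %

59.54 %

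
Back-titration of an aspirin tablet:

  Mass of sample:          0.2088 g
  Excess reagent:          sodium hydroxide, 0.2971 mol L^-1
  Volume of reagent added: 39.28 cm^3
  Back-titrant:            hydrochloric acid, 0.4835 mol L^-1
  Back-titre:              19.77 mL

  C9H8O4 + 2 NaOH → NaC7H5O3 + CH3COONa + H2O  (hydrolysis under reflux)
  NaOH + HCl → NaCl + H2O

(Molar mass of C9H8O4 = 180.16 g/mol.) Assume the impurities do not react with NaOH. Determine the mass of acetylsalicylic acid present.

0.1902 g

n(NaOH) added = 0.03928 × 0.2971 = 0.01167 mol
n(HCl) used in back-titration = 0.01977 × 0.4835 = 9.559 × 10^-3 mol
n(NaOH) left over = 9.559 × 10^-3 mol (1:1 ratio)
n(NaOH) consumed by analyte = 0.01167 − 9.559 × 10^-3 = 2.111 × 10^-3 mol
From the 1:2 ratio, n(C9H8O4) = 1/2 × 2.111 × 10^-3 = 1.056 × 10^-3 mol
mass of C9H8O4 = 1.056 × 10^-3 × 180.16 = 0.1902 g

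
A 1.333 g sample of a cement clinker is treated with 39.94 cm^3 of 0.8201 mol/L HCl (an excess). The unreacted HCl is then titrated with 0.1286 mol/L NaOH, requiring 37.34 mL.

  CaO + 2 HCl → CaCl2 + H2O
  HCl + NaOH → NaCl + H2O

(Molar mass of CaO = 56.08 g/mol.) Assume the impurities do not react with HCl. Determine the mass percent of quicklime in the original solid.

58.80 %

n(HCl) added = 0.03994 × 0.8201 = 0.03275 mol
n(NaOH) used in back-titration = 0.03734 × 0.1286 = 4.802 × 10^-3 mol
n(HCl) left over = 4.802 × 10^-3 mol (1:1 ratio)
n(HCl) consumed by analyte = 0.03275 − 4.802 × 10^-3 = 0.02795 mol
From the 1:2 ratio, n(CaO) = 1/2 × 0.02795 = 0.01398 mol
mass of CaO = 0.01398 × 56.08 = 0.7838 g
% CaO = 0.7838 / 1.333 × 100 = 58.80 %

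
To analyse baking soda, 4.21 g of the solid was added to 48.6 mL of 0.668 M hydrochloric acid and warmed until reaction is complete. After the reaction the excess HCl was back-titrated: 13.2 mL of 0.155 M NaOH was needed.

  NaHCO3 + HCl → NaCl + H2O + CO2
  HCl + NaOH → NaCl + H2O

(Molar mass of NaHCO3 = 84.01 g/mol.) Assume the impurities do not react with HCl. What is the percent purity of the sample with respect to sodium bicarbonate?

n(HCl) added = 0.0486 × 0.668 = 0.0325 mol
n(NaOH) used in back-titration = 0.0132 × 0.155 = 2.05 × 10^-3 mol
n(HCl) left over = 2.05 × 10^-3 mol (1:1 ratio)
n(HCl) consumed by analyte = 0.0325 − 2.05 × 10^-3 = 0.0304 mol
n(NaHCO3) = 0.0304 mol (1:1 ratio)
mass of NaHCO3 = 0.0304 × 84.01 = 2.56 g
% NaHCO3 = 2.56 / 4.21 × 100 = 60.7 %

60.7 %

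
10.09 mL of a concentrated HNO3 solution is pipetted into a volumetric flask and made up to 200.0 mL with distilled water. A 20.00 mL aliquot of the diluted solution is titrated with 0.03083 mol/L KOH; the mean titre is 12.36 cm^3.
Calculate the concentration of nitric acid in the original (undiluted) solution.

HNO3 + KOH → KNO3 + H2O
n(KOH) = 0.01236 × 0.03083 = 3.811 × 10^-4 mol
n(HNO3) in the aliquot = 3.811 × 10^-4 mol (1:1 ratio)
[HNO3]_dilute = 3.811 × 10^-4 / 0.02000 = 0.01905 mol/L
Dilution factor = 200.0 / 10.09 = 19.82
[HNO3]_stock = 0.01905 × 19.82 = 0.3777 mol/L

0.3777 mol/L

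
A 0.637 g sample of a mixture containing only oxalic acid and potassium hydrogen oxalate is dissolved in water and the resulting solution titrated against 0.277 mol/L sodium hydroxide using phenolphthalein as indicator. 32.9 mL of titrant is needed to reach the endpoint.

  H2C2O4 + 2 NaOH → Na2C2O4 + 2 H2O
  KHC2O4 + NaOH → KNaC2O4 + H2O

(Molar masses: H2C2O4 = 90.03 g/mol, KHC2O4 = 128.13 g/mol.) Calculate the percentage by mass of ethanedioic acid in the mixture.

45.1 %

n(NaOH) = 0.0329 × 0.277 = 9.11 × 10^-3 mol
Let x = n(H2C2O4), y = n(KHC2O4).
Titrant: 2x + 1y = 9.11 × 10^-3;  mass: 90.03x + 128.13y = 0.637
Solving, x = 3.19 × 10^-3 mol, y = 2.73 × 10^-3 mol
mass of H2C2O4 = 3.19 × 10^-3 × 90.03 = 0.287 g
% H2C2O4 = 0.287 / 0.637 × 100 = 45.1 %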